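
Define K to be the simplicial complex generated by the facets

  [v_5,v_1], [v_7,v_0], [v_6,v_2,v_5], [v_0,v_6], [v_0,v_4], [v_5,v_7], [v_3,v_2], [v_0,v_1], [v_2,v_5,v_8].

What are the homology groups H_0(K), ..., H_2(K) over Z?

Order the vertices as v_0 < v_1 < v_2 < v_3 < v_4 < v_5 < v_6 < v_7 < v_8. Listing each simplex with vertices in this order, K has dimension 2 with simplices:

  0-simplices (9): [v_0], [v_1], [v_2], [v_3], [v_4], [v_5], [v_6], [v_7], [v_8]
  1-simplices (12): [v_0,v_1], [v_0,v_4], [v_0,v_6], [v_0,v_7], [v_1,v_5], [v_2,v_3], [v_2,v_5], [v_2,v_6], [v_2,v_8], [v_5,v_6], [v_5,v_7], [v_5,v_8]
  2-simplices (2): [v_2,v_5,v_6], [v_2,v_5,v_8]

so the chain groups are C_0 ≅ Z^9, C_1 ≅ Z^12, C_2 ≅ Z^2.

The boundary map ∂_1: C_1 → C_0 is given by ∂[p,q] = [q] − [p]. For instance
  ∂[v_0,v_1] = [v_1] − [v_0].
The 9×12 boundary matrix has rank 8 and Smith normal form diag(1,1,1,1,1,1,1,1).

∂_2: C_2 → C_1 maps a triangle to the signed sum of its edges. For instance
  ∂[v_2,v_5,v_8] = [v_5,v_8] − [v_2,v_8] + [v_2,v_5],
  ∂[v_2,v_5,v_6] = [v_5,v_6] − [v_2,v_6] + [v_2,v_5].
The 12×2 boundary matrix has rank 2 and Smith normal form diag(1,1).

Reading off H_k = ker ∂_k / im ∂_{k+1}:

  H_0: rank C_0 − rank ∂_1 = 9 − 8 = 1, and the invariant factors of ∂_1 are all 1, so H_0 ≅ Z.
  H_1: rank ker ∂_1 − rank ∂_2 = (12 − 8) − 2 = 2, and the invariant factors of ∂_2 are all 1, so H_1 ≅ Z^2.
  H_2: rank ker ∂_2 − rank ∂_3 = (2 − 2) − 0 = 0, and there is no ∂_3, so H_2 ≅ 0.

H_0 = Z,  H_1 = Z^2,  H_2 = 0.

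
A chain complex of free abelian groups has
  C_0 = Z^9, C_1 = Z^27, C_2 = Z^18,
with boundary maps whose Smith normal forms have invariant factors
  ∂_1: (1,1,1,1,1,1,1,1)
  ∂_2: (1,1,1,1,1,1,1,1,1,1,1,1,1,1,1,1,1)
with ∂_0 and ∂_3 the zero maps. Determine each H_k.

H_0 = Z,  H_1 = Z^2,  H_2 = Z.

H_0: b_0 = 9 − 0 − 8 = 1; torsion from ∂_1 factors > 1: none. So H_0 = Z.
H_1: b_1 = 27 − 8 − 17 = 2; torsion from ∂_2 factors > 1: none. So H_1 = Z^2.
H_2: b_2 = 18 − 17 − 0 = 1; torsion from ∂_3 factors > 1: none. So H_2 = Z.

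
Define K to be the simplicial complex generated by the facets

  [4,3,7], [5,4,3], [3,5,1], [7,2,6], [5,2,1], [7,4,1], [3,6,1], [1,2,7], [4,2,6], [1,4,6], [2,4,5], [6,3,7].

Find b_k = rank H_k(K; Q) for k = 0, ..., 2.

Take the total order 1 < 2 < 3 < 4 < 5 < 6 < 7 on the vertex set. Then K (dimension 2) consists of the simplices:

  0-simplices (7): [1], [2], [3], [4], [5], [6], [7]
  1-simplices (18): [1,2], [1,3], [1,4], [1,5], [1,6], [1,7], [2,4], [2,5], [2,6], [2,7], [3,4], [3,5], [3,6], [3,7], [4,5], [4,6], [4,7], [6,7]
  2-simplices (12): [1,2,5], [1,2,7], [1,3,5], [1,3,6], [1,4,6], [1,4,7], [2,4,5], [2,4,6], [2,6,7], [3,4,5], [3,4,7], [3,6,7]

giving chain groups C_0 ≅ Z^7, C_1 ≅ Z^18, C_2 ≅ Z^12.

Boundary ∂_1: C_1 → C_0 sends each edge [p,q] (with p < q) to q − p. For instance
  ∂[2,7] = [7] − [2].
As a 7×18 matrix over Z this has rank 6, with invariant factors (1,1,1,1,1,1).

Boundary ∂_2: C_2 → C_1 maps a triangle to the signed sum of its edges. For instance
  ∂[1,2,5] = [2,5] − [1,5] + [1,2],
  ∂[1,4,7] = [4,7] − [1,7] + [1,4].
This gives a 18×12 integer matrix of rank 12; reducing to Smith normal form yields diagonal entries (1,1,1,1,1,1,1,1,1,1,1,2).

From H_k ≅ ker(∂_k) / im(∂_{k+1}) we obtain:

  H_0: rank C_0 − rank ∂_1 = 7 − 6 = 1, and the invariant factors of ∂_1 are all 1, so H_0 ≅ Z.
  H_1: rank ker ∂_1 − rank ∂_2 = (18 − 6) − 12 = 0, and ∂_2 has invariant factor 2 > 1, so H_1 ≅ Z/2.
  H_2: rank ker ∂_2 − rank ∂_3 = (12 − 12) − 0 = 0, and there is no ∂_3, so H_2 ≅ 0.

Hence the Betti numbers are b_0 = 1, b_1 = 0, b_2 = 0.

b_0 = 1, b_1 = 0, b_2 = 0.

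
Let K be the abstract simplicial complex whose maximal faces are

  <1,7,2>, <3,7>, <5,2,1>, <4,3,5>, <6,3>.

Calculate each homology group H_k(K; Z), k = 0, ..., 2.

H_0 = Z,  H_1 = Z,  H_2 = 0.

Fix the vertex order 1 < 2 < 3 < 4 < 5 < 6 < 7 and write every simplex with vertices in increasing order. Then dim K = 2 and the simplices of K are:

  0-simplices (7): [1], [2], [3], [4], [5], [6], [7]
  1-simplices (10): [1,2], [1,5], [1,7], [2,5], [2,7], [3,4], [3,5], [3,6], [3,7], [4,5]
  2-simplices (3): [1,2,5], [1,2,7], [3,4,5]

giving chain groups C_0 ≅ Z^7, C_1 ≅ Z^10, C_2 ≅ Z^3.

∂_1: C_1 → C_0 is given by ∂[p,q] = [q] − [p]. For instance
  ∂[2,5] = [5] − [2].
The 7×10 boundary matrix has rank 6 and Smith normal form diag(1,1,1,1,1,1).

The boundary map ∂_2: C_2 → C_1 sends each 2-simplex [p,q,r] to [q,r] − [p,r] + [p,q]. For instance
  ∂[3,4,5] = [4,5] − [3,5] + [3,4],
  ∂[1,2,7] = [2,7] − [1,7] + [1,2].
The resulting 10×3 matrix has rank 3, and its Smith normal form has invariant factors (1,1,1).

From H_k ≅ ker(∂_k) / im(∂_{k+1}) we obtain:

  H_0: rank C_0 − rank ∂_1 = 7 − 6 = 1, and the invariant factors of ∂_1 are all 1, so H_0 ≅ Z.
  H_1: rank ker ∂_1 − rank ∂_2 = (10 − 6) − 3 = 1, and the invariant factors of ∂_2 are all 1, so H_1 ≅ Z.
  H_2: rank ker ∂_2 − rank ∂_3 = (3 − 3) − 0 = 0, and there is no ∂_3, so H_2 ≅ 0.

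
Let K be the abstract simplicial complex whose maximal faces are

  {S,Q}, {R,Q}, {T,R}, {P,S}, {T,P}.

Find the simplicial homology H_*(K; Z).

H_0 = Z,  H_1 = Z.

Fix the vertex order P < Q < R < S < T and write every simplex with vertices in increasing order. Then dim K = 1 and the simplices of K are:

  0-simplices (5): P, Q, R, S, T
  1-simplices (5): PS, PT, QR, QS, RT

so the chain groups are C_0 ≅ Z^5, C_1 ≅ Z^5.

∂_1: C_1 → C_0 maps an edge to its endpoints' difference, ∂[p,q] = q − p. For instance
  ∂PS = S − P.
This gives a 5×5 integer matrix of rank 4; reducing to Smith normal form yields diagonal entries (1,1,1,1).

Reading off H_k = ker ∂_k / im ∂_{k+1}:

  H_0: rank C_0 − rank ∂_1 = 5 − 4 = 1, and the invariant factors of ∂_1 are all 1, so H_0 = Z.
  H_1: rank ker ∂_1 − rank ∂_2 = (5 − 4) − 0 = 1, and there is no ∂_2, so H_1 = Z.

As a check, the Euler characteristic is 5 − 5 = 0, which agrees with 1 − 1 = 0.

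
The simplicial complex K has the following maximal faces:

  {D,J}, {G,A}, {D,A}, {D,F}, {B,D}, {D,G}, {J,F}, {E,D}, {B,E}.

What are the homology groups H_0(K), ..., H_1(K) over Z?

H_0 = Z,  H_1 = Z^3.

We work with the vertex ordering A < B < D < E < F < G < J. The simplices of K, each written with vertices in increasing order, are:

  0-simplices (7): A, B, D, E, F, G, J
  1-simplices (9): AD, AG, BD, BE, DE, DF, DG, DJ, FJ

so the chain groups are C_0 ≅ Z^7, C_1 ≅ Z^9.

Boundary ∂_1: C_1 → C_0 sends each edge [p,q] (with p < q) to q − p. For instance
  ∂AD = D − A.
The 7×9 boundary matrix has rank 6 and Smith normal form diag(1,1,1,1,1,1).

Now H_k = ker ∂_k / im ∂_{k+1}, so:

  H_0: rank C_0 − rank ∂_1 = 7 − 6 = 1, and the invariant factors of ∂_1 are all 1, so H_0 = Z.
  H_1: rank ker ∂_1 − rank ∂_2 = (9 − 6) − 0 = 3, and there is no ∂_2, so H_1 = Z^3.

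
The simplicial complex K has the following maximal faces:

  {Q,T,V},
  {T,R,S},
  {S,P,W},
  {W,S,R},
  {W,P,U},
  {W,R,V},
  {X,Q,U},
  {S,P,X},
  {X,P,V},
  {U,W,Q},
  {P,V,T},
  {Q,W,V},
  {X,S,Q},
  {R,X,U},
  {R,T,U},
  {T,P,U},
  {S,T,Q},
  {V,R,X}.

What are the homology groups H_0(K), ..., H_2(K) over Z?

K has 9 vertices, 27 edges, 18 triangles.
rank ∂_0 = 0, rank ∂_1 = 8 ⇒ b_0 = 9 − 0 − 8 = 1; all invariant factors of ∂_1 are 1 so no torsion. So H_0 ≅ Z.
rank ∂_1 = 8, rank ∂_2 = 17 ⇒ b_1 = 27 − 8 − 17 = 2; all invariant factors of ∂_2 are 1 so no torsion. So H_1 ≅ Z^2.
rank ∂_2 = 17, rank ∂_3 = 0 ⇒ b_2 = 18 − 17 − 0 = 1. So H_2 ≅ Z.

H_0 = Z,  H_1 = Z^2,  H_2 = Z.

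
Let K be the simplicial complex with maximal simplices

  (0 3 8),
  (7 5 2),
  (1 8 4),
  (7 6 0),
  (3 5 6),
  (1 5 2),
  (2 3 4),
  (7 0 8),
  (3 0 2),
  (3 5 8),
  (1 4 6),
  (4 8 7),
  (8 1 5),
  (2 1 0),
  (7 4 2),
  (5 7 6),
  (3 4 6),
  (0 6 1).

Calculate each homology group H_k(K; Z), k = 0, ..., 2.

Fix the vertex order 0 < 1 < 2 < 3 < 4 < 5 < 6 < 7 < 8 and write every simplex with vertices in increasing order. Then dim K = 2 and the simplices of K are:

  0-simplices (9): [0], [1], [2], [3], [4], [5], [6], [7], [8]
  1-simplices (27): (27 of them)
  2-simplices (18): [0,1,2], [0,1,6], [0,2,3], [0,3,8], [0,6,7], [0,7,8], [1,2,5], [1,4,6], [1,4,8], [1,5,8], [2,3,4], [2,4,7], [2,5,7], [3,4,6], [3,5,6], [3,5,8], [4,7,8], [5,6,7]

Hence C_0 ≅ Z^9, C_1 ≅ Z^27, C_2 ≅ Z^18.

∂_1: C_1 → C_0 is given by ∂[p,q] = [q] − [p].
The 9×27 boundary matrix has rank 8 and Smith normal form diag(1,1,1,1,1,1,1,1).

The boundary map ∂_2: C_2 → C_1 maps a triangle to the signed sum of its edges. For instance
  ∂[1,2,5] = [2,5] − [1,5] + [1,2],
  ∂[3,5,8] = [5,8] − [3,8] + [3,5].
The resulting 27×18 matrix has rank 17, and its Smith normal form has invariant factors (1,1,1,1,1,1,1,1,1,1,1,1,1,1,1,1,1).

Now H_k = ker ∂_k / im ∂_{k+1}, so:

  H_0: rank C_0 − rank ∂_1 = 9 − 8 = 1, and the invariant factors of ∂_1 are all 1, so H_0 ≅ Z.
  H_1: rank ker ∂_1 − rank ∂_2 = (27 − 8) − 17 = 2, and the invariant factors of ∂_2 are all 1, so H_1 ≅ Z^2.
  H_2: rank ker ∂_2 − rank ∂_3 = (18 − 17) − 0 = 1, and there is no ∂_3, so H_2 ≅ Z.

H_0 = Z,  H_1 = Z^2,  H_2 = Z.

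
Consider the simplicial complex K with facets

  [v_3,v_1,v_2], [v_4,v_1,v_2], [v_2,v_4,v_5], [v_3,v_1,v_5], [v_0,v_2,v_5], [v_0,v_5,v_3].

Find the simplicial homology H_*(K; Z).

H_0 = Z,  H_1 = Z,  H_2 = 0.

K has 6 vertices, 12 edges, 6 triangles.
rank ∂_0 = 0, rank ∂_1 = 5 ⇒ b_0 = 6 − 0 − 5 = 1; all invariant factors of ∂_1 are 1 so no torsion. So H_0 ≅ Z.
rank ∂_1 = 5, rank ∂_2 = 6 ⇒ b_1 = 12 − 5 − 6 = 1; all invariant factors of ∂_2 are 1 so no torsion. So H_1 ≅ Z.
rank ∂_2 = 6, rank ∂_3 = 0 ⇒ b_2 = 6 − 6 − 0 = 0. So H_2 ≅ 0.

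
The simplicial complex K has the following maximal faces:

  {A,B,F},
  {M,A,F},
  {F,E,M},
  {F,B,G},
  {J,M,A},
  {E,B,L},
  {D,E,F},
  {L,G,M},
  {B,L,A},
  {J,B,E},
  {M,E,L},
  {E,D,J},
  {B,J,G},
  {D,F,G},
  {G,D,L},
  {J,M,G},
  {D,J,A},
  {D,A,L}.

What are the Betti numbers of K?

Order the vertices as A < B < D < E < F < G < J < L < M. Listing each simplex with vertices in this order, K has dimension 2 with simplices:

  0-simplices (9): A, B, D, E, F, G, J, L, M
  1-simplices (27): AB, AD, AF, AJ, AL, AM, BE, BF, BG, BJ, BL, DE, DF, DG, DJ, DL, EF, EJ, EL, EM, FG, FM, GJ, GL, GM, JM, LM
  2-simplices (18): ABF, ABL, ADJ, ADL, AFM, AJM, BEJ, BEL, BFG, BGJ, DEF, DEJ, DFG, DGL, EFM, ELM, GJM, GLM

Hence C_0 ≅ Z^9, C_1 ≅ Z^27, C_2 ≅ Z^18.

Boundary ∂_1: C_1 → C_0 sends each edge [p,q] (with p < q) to q − p. For instance
  ∂EJ = J − E.
The resulting 9×27 matrix has rank 8, and its Smith normal form has invariant factors (1,1,1,1,1,1,1,1).

∂_2: C_2 → C_1 acts by ∂[p,q,r] = [q,r] − [p,r] + [p,q]. For instance
  ∂GLM = LM − GM + GL,
  ∂DEJ = EJ − DJ + DE.
This gives a 27×18 integer matrix of rank 17; reducing to Smith normal form yields diagonal entries (1,1,1,1,1,1,1,1,1,1,1,1,1,1,1,1,1).

From H_k ≅ ker(∂_k) / im(∂_{k+1}) we obtain:

  H_0: rank C_0 − rank ∂_1 = 9 − 8 = 1, and the invariant factors of ∂_1 are all 1, so H_0 ≅ Z.
  H_1: rank ker ∂_1 − rank ∂_2 = (27 − 8) − 17 = 2, and the invariant factors of ∂_2 are all 1, so H_1 ≅ Z^2.
  H_2: rank ker ∂_2 − rank ∂_3 = (18 − 17) − 0 = 1, and there is no ∂_3, so H_2 ≅ Z.

(K is a triangulation of the torus T^2.)

Hence the Betti numbers are b_0 = 1, b_1 = 2, b_2 = 1.

b_0 = 1, b_1 = 2, b_2 = 1.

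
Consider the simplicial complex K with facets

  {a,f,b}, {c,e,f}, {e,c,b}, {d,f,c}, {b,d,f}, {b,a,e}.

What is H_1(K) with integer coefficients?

H_1 = Z.

We work with the vertex ordering a < b < c < d < e < f. The simplices of K, each written with vertices in increasing order, are:

  0-simplices (6): a, b, c, d, e, f
  1-simplices (12): ab, ae, af, bc, bd, be, bf, cd, ce, cf, df, ef
  2-simplices (6): abe, abf, bce, bdf, cdf, cef

Hence C_0 ≅ Z^6, C_1 ≅ Z^12, C_2 ≅ Z^6.

Boundary ∂_1: C_1 → C_0 is given by ∂[p,q] = [q] − [p].
This gives a 6×12 integer matrix of rank 5; reducing to Smith normal form yields diagonal entries (1,1,1,1,1).

The boundary map ∂_2: C_2 → C_1 acts by ∂[p,q,r] = [q,r] − [p,r] + [p,q]. For instance
  ∂cef = ef − cf + ce,
  ∂abf = bf − af + ab.
As a 12×6 matrix over Z this has rank 6, with invariant factors (1,1,1,1,1,1).

From H_k ≅ ker(∂_k) / im(∂_{k+1}) we obtain:

  H_1: rank ker ∂_1 − rank ∂_2 = (12 − 5) − 6 = 1, and the invariant factors of ∂_2 are all 1, so H_1 ≅ Z.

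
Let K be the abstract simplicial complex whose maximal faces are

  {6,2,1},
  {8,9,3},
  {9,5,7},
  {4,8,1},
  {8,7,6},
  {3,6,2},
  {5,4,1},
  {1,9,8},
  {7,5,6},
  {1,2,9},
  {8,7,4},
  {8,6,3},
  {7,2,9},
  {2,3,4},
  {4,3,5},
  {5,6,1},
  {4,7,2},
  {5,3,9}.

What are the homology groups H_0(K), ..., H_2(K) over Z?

Fix the vertex order 1 < 2 < 3 < 4 < 5 < 6 < 7 < 8 < 9 and write every simplex with vertices in increasing order. Then dim K = 2 and the simplices of K are:

  0-simplices (9): [1], [2], [3], [4], [5], [6], [7], [8], [9]
  1-simplices (27): (27 of them)
  2-simplices (18): [1,2,6], [1,2,9], [1,4,5], [1,4,8], [1,5,6], [1,8,9], [2,3,4], [2,3,6], [2,4,7], [2,7,9], [3,4,5], [3,5,9], [3,6,8], [3,8,9], [4,7,8], [5,6,7], [5,7,9], [6,7,8]

giving chain groups C_0 ≅ Z^9, C_1 ≅ Z^27, C_2 ≅ Z^18.

∂_1: C_1 → C_0 sends each edge [p,q] (with p < q) to q − p. For instance
  ∂[4,5] = [5] − [4].
The resulting 9×27 matrix has rank 8, and its Smith normal form has invariant factors (1,1,1,1,1,1,1,1).

Boundary ∂_2: C_2 → C_1 sends each 2-simplex [p,q,r] to [q,r] − [p,r] + [p,q]. For instance
  ∂[4,7,8] = [7,8] − [4,8] + [4,7],
  ∂[1,4,5] = [4,5] − [1,5] + [1,4].
The resulting 27×18 matrix has rank 17, and its Smith normal form has invariant factors (1,1,1,1,1,1,1,1,1,1,1,1,1,1,1,1,1).

Computing H_k = (kernel of ∂_k) / (image of ∂_{k+1}):

  H_0: rank C_0 − rank ∂_1 = 9 − 8 = 1, and the invariant factors of ∂_1 are all 1, so H_0 = Z.
  H_1: rank ker ∂_1 − rank ∂_2 = (27 − 8) − 17 = 2, and the invariant factors of ∂_2 are all 1, so H_1 = Z^2.
  H_2: rank ker ∂_2 − rank ∂_3 = (18 − 17) − 0 = 1, and there is no ∂_3, so H_2 = Z.

H_0 ≅ Z,  H_1 ≅ Z^2,  H_2 ≅ Z.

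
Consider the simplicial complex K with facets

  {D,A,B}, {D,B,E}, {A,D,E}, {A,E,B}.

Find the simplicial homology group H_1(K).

We work with the vertex ordering A < B < D < E. The simplices of K, each written with vertices in increasing order, are:

  0-simplices (4): A, B, D, E
  1-simplices (6): AB, AD, AE, BD, BE, DE
  2-simplices (4): ABD, ABE, ADE, BDE

so the chain groups are C_0 ≅ Z^4, C_1 ≅ Z^6, C_2 ≅ Z^4.

The boundary map ∂_1: C_1 → C_0 is given by ∂[p,q] = [q] − [p]. For instance
  ∂AD = D − A.
This gives a 4×6 integer matrix of rank 3; reducing to Smith normal form yields diagonal entries (1,1,1).

Boundary ∂_2: C_2 → C_1 acts by ∂[p,q,r] = [q,r] − [p,r] + [p,q]. For instance
  ∂ABE = BE − AE + AB,
  ∂ABD = BD − AD + AB.
As a 6×4 matrix over Z this has rank 3, with invariant factors (1,1,1).

Computing H_k = (kernel of ∂_k) / (image of ∂_{k+1}):

  H_1: rank ker ∂_1 − rank ∂_2 = (6 − 3) − 3 = 0, and the invariant factors of ∂_2 are all 1, so H_1 ≅ 0.

H_1 ≅ 0.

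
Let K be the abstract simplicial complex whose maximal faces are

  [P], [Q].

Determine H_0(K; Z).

Take the total order P < Q on the vertex set. Then K (dimension 0) consists of the simplices:

  0-simplices (2): P, Q

giving chain groups C_0 ≅ Z^2.

Reading off H_k = ker ∂_k / im ∂_{k+1}:

  H_0: rank C_0 − rank ∂_1 = 2 − 0 = 2, and there is no ∂_1, so H_0 = Z^2.

(K is a triangulation of a set of 2 points.)

H_0 ≅ Z^2.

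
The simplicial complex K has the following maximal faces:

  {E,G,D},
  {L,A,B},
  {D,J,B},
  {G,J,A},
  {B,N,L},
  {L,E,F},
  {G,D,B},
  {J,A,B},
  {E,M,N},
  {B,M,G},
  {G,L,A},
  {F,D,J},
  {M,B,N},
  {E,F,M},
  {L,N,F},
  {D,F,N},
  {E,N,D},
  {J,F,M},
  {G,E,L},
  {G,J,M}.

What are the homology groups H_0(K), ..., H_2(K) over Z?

H_0 ≅ Z,  H_1 ≅ Z ⊕ Z_2,  H_2 = 0.

Order the vertices as A < B < D < E < F < G < J < L < M < N. Listing each simplex with vertices in this order, K has dimension 2 with simplices:

  0-simplices (10): A, B, D, E, F, G, J, L, M, N
  1-simplices (30): AB, AG, AJ, AL, BD, BG, BJ, BL, BM, BN, DE, DF, DG, DJ, DN, EF, EG, EL, EM, EN, FJ, FL, FM, FN, GJ, GL, GM, JM, LN, MN
  2-simplices (20): ABJ, ABL, AGJ, AGL, BDG, BDJ, BGM, BLN, BMN, DEG, DEN, DFJ, DFN, EFL, EFM, EGL, EMN, FJM, FLN, GJM

so the chain groups are C_0 ≅ Z^10, C_1 ≅ Z^30, C_2 ≅ Z^20.

Boundary ∂_1: C_1 → C_0 maps an edge to its endpoints' difference, ∂[p,q] = q − p.
This gives a 10×30 integer matrix of rank 9; reducing to Smith normal form yields diagonal entries (1,1,1,1,1,1,1,1,1).

Boundary ∂_2: C_2 → C_1 acts by ∂[p,q,r] = [q,r] − [p,r] + [p,q]. For instance
  ∂GJM = JM − GM + GJ,
  ∂ABJ = BJ − AJ + AB.
The resulting 30×20 matrix has rank 20, and its Smith normal form has invariant factors (1,1,1,1,1,1,1,1,1,1,1,1,1,1,1,1,1,1,1,2).

Computing H_k = (kernel of ∂_k) / (image of ∂_{k+1}):

  H_0: rank C_0 − rank ∂_1 = 10 − 9 = 1, and the invariant factors of ∂_1 are all 1, so H_0 = Z.
  H_1: rank ker ∂_1 − rank ∂_2 = (30 − 9) − 20 = 1, and ∂_2 has invariant factor 2 > 1, so H_1 = Z ⊕ Z_2.
  H_2: rank ker ∂_2 − rank ∂_3 = (20 − 20) − 0 = 0, and there is no ∂_3, so H_2 = 0.

As a check, the Euler characteristic is 10 − 30 + 20 = 0, which agrees with 1 − 1 + 0 = 0.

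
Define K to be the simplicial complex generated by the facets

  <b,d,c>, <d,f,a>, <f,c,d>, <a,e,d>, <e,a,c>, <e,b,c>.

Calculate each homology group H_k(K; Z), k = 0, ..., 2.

Order the vertices as a < b < c < d < e < f. Listing each simplex with vertices in this order, K has dimension 2 with simplices:

  0-simplices (6): a, b, c, d, e, f
  1-simplices (12): ac, ad, ae, af, bc, bd, be, cd, ce, cf, de, df
  2-simplices (6): ace, ade, adf, bcd, bce, cdf

Hence C_0 ≅ Z^6, C_1 ≅ Z^12, C_2 ≅ Z^6.

Boundary ∂_1: C_1 → C_0 maps an edge to its endpoints' difference, ∂[p,q] = q − p. For instance
  ∂bd = d − b.
This gives a 6×12 integer matrix of rank 5; reducing to Smith normal form yields diagonal entries (1,1,1,1,1).

Boundary ∂_2: C_2 → C_1 acts by ∂[p,q,r] = [q,r] − [p,r] + [p,q]. For instance
  ∂ade = de − ae + ad,
  ∂cdf = df − cf + cd.
The 12×6 boundary matrix has rank 6 and Smith normal form diag(1,1,1,1,1,1).

Reading off H_k = ker ∂_k / im ∂_{k+1}:

  H_0: rank C_0 − rank ∂_1 = 6 − 5 = 1, and the invariant factors of ∂_1 are all 1, so H_0 = Z.
  H_1: rank ker ∂_1 − rank ∂_2 = (12 − 5) − 6 = 1, and the invariant factors of ∂_2 are all 1, so H_1 = Z.
  H_2: rank ker ∂_2 − rank ∂_3 = (6 − 6) − 0 = 0, and there is no ∂_3, so H_2 = 0.

As a check, the Euler characteristic is 6 − 12 + 6 = 0, which agrees with 1 − 1 + 0 = 0.
(K is a triangulation of the cylinder S^1 x I.)

H_0 ≅ Z,  H_1 ≅ Z,  H_2 = 0.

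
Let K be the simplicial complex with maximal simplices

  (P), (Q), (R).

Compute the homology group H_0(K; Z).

H_0 = Z^3.

Order the vertices as P < Q < R. Listing each simplex with vertices in this order, K has dimension 0 with simplices:

  0-simplices (3): P, Q, R

so the chain groups are C_0 ≅ Z^3.

Reading off H_k = ker ∂_k / im ∂_{k+1}:

  H_0: rank C_0 − rank ∂_1 = 3 − 0 = 3, and there is no ∂_1, so H_0 ≅ Z^3.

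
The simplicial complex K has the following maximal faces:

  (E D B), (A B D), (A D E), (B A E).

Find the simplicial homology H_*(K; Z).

H_0 = Z,  H_1 = 0,  H_2 = Z.

Take the total order A < B < D < E on the vertex set. Then K (dimension 2) consists of the simplices:

  0-simplices (4): A, B, D, E
  1-simplices (6): AB, AD, AE, BD, BE, DE
  2-simplices (4): ABD, ABE, ADE, BDE

so the chain groups are C_0 ≅ Z^4, C_1 ≅ Z^6, C_2 ≅ Z^4.

Boundary ∂_1: C_1 → C_0 sends each edge [p,q] (with p < q) to q − p.
As a 4×6 matrix over Z this has rank 3, with invariant factors (1,1,1).

The boundary map ∂_2: C_2 → C_1 sends each 2-simplex [p,q,r] to [q,r] − [p,r] + [p,q]. For instance
  ∂ABD = BD − AD + AB,
  ∂ABE = BE − AE + AB.
This gives a 6×4 integer matrix of rank 3; reducing to Smith normal form yields diagonal entries (1,1,1).

Now H_k = ker ∂_k / im ∂_{k+1}, so:

  H_0: rank C_0 − rank ∂_1 = 4 − 3 = 1, and the invariant factors of ∂_1 are all 1, so H_0 = Z.
  H_1: rank ker ∂_1 − rank ∂_2 = (6 − 3) − 3 = 0, and the invariant factors of ∂_2 are all 1, so H_1 = 0.
  H_2: rank ker ∂_2 − rank ∂_3 = (4 − 3) − 0 = 1, and there is no ∂_3, so H_2 = Z.

As a check, the Euler characteristic is 4 − 6 + 4 = 2, which agrees with 1 − 0 + 1 = 2.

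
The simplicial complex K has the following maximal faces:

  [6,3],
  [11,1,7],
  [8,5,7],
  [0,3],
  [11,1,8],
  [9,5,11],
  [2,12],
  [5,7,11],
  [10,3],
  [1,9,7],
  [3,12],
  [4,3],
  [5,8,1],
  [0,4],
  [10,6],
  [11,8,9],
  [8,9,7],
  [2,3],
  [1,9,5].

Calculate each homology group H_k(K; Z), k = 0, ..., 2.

Take the total order 0 < 1 < 2 < 3 < 4 < 5 < 6 < 7 < 8 < 9 < 10 < 11 < 12 on the vertex set. Then K (dimension 2) consists of the simplices:

  0-simplices (13): [0], [1], [2], [3], [4], [5], [6], [7], [8], [9], [10], [11], [12]
  1-simplices (24): (24 of them)
  2-simplices (10): [1,5,8], [1,5,9], [1,7,9], [1,7,11], [1,8,11], [5,7,8], [5,7,11], [5,9,11], [7,8,9], [8,9,11]

giving chain groups C_0 ≅ Z^13, C_1 ≅ Z^24, C_2 ≅ Z^10.

The boundary map ∂_1: C_1 → C_0 is given by ∂[p,q] = [q] − [p]. For instance
  ∂[0,4] = [4] − [0].
This gives a 13×24 integer matrix of rank 11; reducing to Smith normal form yields diagonal entries (1,1,1,1,1,1,1,1,1,1,1).

Boundary ∂_2: C_2 → C_1 maps a triangle to the signed sum of its edges. For instance
  ∂[1,7,9] = [7,9] − [1,9] + [1,7],
  ∂[1,7,11] = [7,11] − [1,11] + [1,7].
This gives a 24×10 integer matrix of rank 10; reducing to Smith normal form yields diagonal entries (1,1,1,1,1,1,1,1,1,2).

From H_k ≅ ker(∂_k) / im(∂_{k+1}) we obtain:

  H_0: rank C_0 − rank ∂_1 = 13 − 11 = 2, and the invariant factors of ∂_1 are all 1, so H_0 = Z^2.
  H_1: rank ker ∂_1 − rank ∂_2 = (24 − 11) − 10 = 3, and ∂_2 has invariant factor 2 > 1, so H_1 = Z^3 ⊕ Z_2.
  H_2: rank ker ∂_2 − rank ∂_3 = (10 − 10) − 0 = 0, and there is no ∂_3, so H_2 = 0.

(K is a triangulation of the disjoint union of the real projective plane RP^2 and a wedge of 3 circles.)

H_0 = Z^2,  H_1 = Z^3 ⊕ Z_2,  H_2 = 0.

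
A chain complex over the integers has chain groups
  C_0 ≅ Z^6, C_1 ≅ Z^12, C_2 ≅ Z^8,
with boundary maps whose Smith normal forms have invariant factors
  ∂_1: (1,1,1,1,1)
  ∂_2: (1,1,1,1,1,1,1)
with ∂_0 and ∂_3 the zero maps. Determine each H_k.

H_0: b_0 = 6 − 0 − 5 = 1; torsion from ∂_1 factors > 1: none. So H_0 = Z.
H_1: b_1 = 12 − 5 − 7 = 0; torsion from ∂_2 factors > 1: none. So H_1 = 0.
H_2: b_2 = 8 − 7 − 0 = 1; torsion from ∂_3 factors > 1: none. So H_2 = Z.

H_0 = Z,  H_1 = 0,  H_2 = Z.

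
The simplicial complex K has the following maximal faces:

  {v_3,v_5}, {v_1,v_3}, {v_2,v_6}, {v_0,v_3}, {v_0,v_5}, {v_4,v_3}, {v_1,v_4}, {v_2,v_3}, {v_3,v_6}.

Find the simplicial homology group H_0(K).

H_0 = Z.

Fix the vertex order v_0 < v_1 < v_2 < v_3 < v_4 < v_5 < v_6 and write every simplex with vertices in increasing order. Then dim K = 1 and the simplices of K are:

  0-simplices (7): [v_0], [v_1], [v_2], [v_3], [v_4], [v_5], [v_6]
  1-simplices (9): [v_0,v_3], [v_0,v_5], [v_1,v_3], [v_1,v_4], [v_2,v_3], [v_2,v_6], [v_3,v_4], [v_3,v_5], [v_3,v_6]

giving chain groups C_0 ≅ Z^7, C_1 ≅ Z^9.

Boundary ∂_1: C_1 → C_0 sends each edge [p,q] (with p < q) to q − p.
As a 7×9 matrix over Z this has rank 6, with invariant factors (1,1,1,1,1,1).

Now H_k = ker ∂_k / im ∂_{k+1}, so:

  H_0: rank C_0 − rank ∂_1 = 7 − 6 = 1, and the invariant factors of ∂_1 are all 1, so H_0 = Z.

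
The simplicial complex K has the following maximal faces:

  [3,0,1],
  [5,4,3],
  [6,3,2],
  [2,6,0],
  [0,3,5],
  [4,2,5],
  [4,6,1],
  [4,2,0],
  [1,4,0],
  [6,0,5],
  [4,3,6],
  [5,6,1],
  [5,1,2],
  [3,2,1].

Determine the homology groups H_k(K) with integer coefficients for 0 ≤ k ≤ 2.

H_0 ≅ Z,  H_1 ≅ Z^2,  H_2 ≅ Z.

We work with the vertex ordering 0 < 1 < 2 < 3 < 4 < 5 < 6. The simplices of K, each written with vertices in increasing order, are:

  0-simplices (7): [0], [1], [2], [3], [4], [5], [6]
  1-simplices (21): [0,1], [0,2], [0,3], [0,4], [0,5], [0,6], [1,2], [1,3], [1,4], [1,5], [1,6], [2,3], [2,4], [2,5], [2,6], [3,4], [3,5], [3,6], [4,5], [4,6], [5,6]
  2-simplices (14): [0,1,3], [0,1,4], [0,2,4], [0,2,6], [0,3,5], [0,5,6], [1,2,3], [1,2,5], [1,4,6], [1,5,6], [2,3,6], [2,4,5], [3,4,5], [3,4,6]

Hence C_0 ≅ Z^7, C_1 ≅ Z^21, C_2 ≅ Z^14.

∂_1: C_1 → C_0 maps an edge to its endpoints' difference, ∂[p,q] = q − p. For instance
  ∂[0,5] = [5] − [0].
The resulting 7×21 matrix has rank 6, and its Smith normal form has invariant factors (1,1,1,1,1,1).

∂_2: C_2 → C_1 sends each 2-simplex [p,q,r] to [q,r] − [p,r] + [p,q]. For instance
  ∂[2,4,5] = [4,5] − [2,5] + [2,4],
  ∂[3,4,5] = [4,5] − [3,5] + [3,4].
This gives a 21×14 integer matrix of rank 13; reducing to Smith normal form yields diagonal entries (1,1,1,1,1,1,1,1,1,1,1,1,1).

From H_k ≅ ker(∂_k) / im(∂_{k+1}) we obtain:

  H_0: rank C_0 − rank ∂_1 = 7 − 6 = 1, and the invariant factors of ∂_1 are all 1, so H_0 ≅ Z.
  H_1: rank ker ∂_1 − rank ∂_2 = (21 − 6) − 13 = 2, and the invariant factors of ∂_2 are all 1, so H_1 ≅ Z^2.
  H_2: rank ker ∂_2 − rank ∂_3 = (14 − 13) − 0 = 1, and there is no ∂_3, so H_2 ≅ Z.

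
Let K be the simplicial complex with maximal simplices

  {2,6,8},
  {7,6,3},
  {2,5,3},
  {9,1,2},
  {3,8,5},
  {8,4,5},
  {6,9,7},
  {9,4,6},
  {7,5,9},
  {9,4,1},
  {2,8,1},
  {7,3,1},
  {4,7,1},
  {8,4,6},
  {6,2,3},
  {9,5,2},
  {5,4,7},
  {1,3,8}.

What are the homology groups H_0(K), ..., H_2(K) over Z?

Take the total order 1 < 2 < 3 < 4 < 5 < 6 < 7 < 8 < 9 on the vertex set. Then K (dimension 2) consists of the simplices:

  0-simplices (9): [1], [2], [3], [4], [5], [6], [7], [8], [9]
  1-simplices (27): (27 of them)
  2-simplices (18): [1,2,8], [1,2,9], [1,3,7], [1,3,8], [1,4,7], [1,4,9], [2,3,5], [2,3,6], [2,5,9], [2,6,8], [3,5,8], [3,6,7], [4,5,7], [4,5,8], [4,6,8], [4,6,9], [5,7,9], [6,7,9]

so the chain groups are C_0 ≅ Z^9, C_1 ≅ Z^27, C_2 ≅ Z^18.

The boundary map ∂_1: C_1 → C_0 is given by ∂[p,q] = [q] − [p].
The resulting 9×27 matrix has rank 8, and its Smith normal form has invariant factors (1,1,1,1,1,1,1,1).

Boundary ∂_2: C_2 → C_1 acts by ∂[p,q,r] = [q,r] − [p,r] + [p,q]. For instance
  ∂[2,3,5] = [3,5] − [2,5] + [2,3],
  ∂[5,7,9] = [7,9] − [5,9] + [5,7].
As a 27×18 matrix over Z this has rank 18, with invariant factors (1,1,1,1,1,1,1,1,1,1,1,1,1,1,1,1,1,2).

From H_k ≅ ker(∂_k) / im(∂_{k+1}) we obtain:

  H_0: rank C_0 − rank ∂_1 = 9 − 8 = 1, and the invariant factors of ∂_1 are all 1, so H_0 ≅ Z.
  H_1: rank ker ∂_1 − rank ∂_2 = (27 − 8) − 18 = 1, and ∂_2 has invariant factor 2 > 1, so H_1 ≅ Z ⊕ Z_2.
  H_2: rank ker ∂_2 − rank ∂_3 = (18 − 18) − 0 = 0, and there is no ∂_3, so H_2 ≅ 0.

H_0 = Z,  H_1 = Z ⊕ Z_2,  H_2 = 0.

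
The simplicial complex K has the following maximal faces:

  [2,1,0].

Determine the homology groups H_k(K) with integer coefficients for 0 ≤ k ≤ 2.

K has 3 vertices, 3 edges, 1 triangle.
rank ∂_0 = 0, rank ∂_1 = 2 ⇒ b_0 = 3 − 0 − 2 = 1; all invariant factors of ∂_1 are 1 so no torsion. So H_0 = Z.
rank ∂_1 = 2, rank ∂_2 = 1 ⇒ b_1 = 3 − 2 − 1 = 0; all invariant factors of ∂_2 are 1 so no torsion. So H_1 = 0.
rank ∂_2 = 1, rank ∂_3 = 0 ⇒ b_2 = 1 − 1 − 0 = 0. So H_2 = 0.

H_0 = Z,  H_1 = 0,  H_2 = 0.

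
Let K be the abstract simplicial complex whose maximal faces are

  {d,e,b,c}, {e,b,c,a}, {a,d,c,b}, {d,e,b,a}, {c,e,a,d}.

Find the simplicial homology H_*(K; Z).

Take the total order a < b < c < d < e on the vertex set. Then K (dimension 3) consists of the simplices:

  0-simplices (5): a, b, c, d, e
  1-simplices (10): ab, ac, ad, ae, bc, bd, be, cd, ce, de
  2-simplices (10): abc, abd, abe, acd, ace, ade, bcd, bce, bde, cde
  3-simplices (5): abcd, abce, abde, acde, bcde

so the chain groups are C_0 ≅ Z^5, C_1 ≅ Z^10, C_2 ≅ Z^10, C_3 ≅ Z^5.

∂_1: C_1 → C_0 sends each edge [p,q] (with p < q) to q − p.
As a 5×10 matrix over Z this has rank 4, with invariant factors (1,1,1,1).

Boundary ∂_2: C_2 → C_1 sends each 2-simplex [p,q,r] to [q,r] − [p,r] + [p,q]. For instance
  ∂bce = ce − be + bc,
  ∂bde = de − be + bd.
The resulting 10×10 matrix has rank 6, and its Smith normal form has invariant factors (1,1,1,1,1,1).

Boundary ∂_3: C_3 → C_2 sends each 3-simplex σ to the alternating sum Σ_i (−1)^i (σ with its i-th vertex removed). For instance
  ∂bcde = cde − bde + bce − bcd,
  ∂abde = bde − ade + abe − abd.
This gives a 10×5 integer matrix of rank 4; reducing to Smith normal form yields diagonal entries (1,1,1,1).

Reading off H_k = ker ∂_k / im ∂_{k+1}:

  H_0: rank C_0 − rank ∂_1 = 5 − 4 = 1, and the invariant factors of ∂_1 are all 1, so H_0 ≅ Z.
  H_1: rank ker ∂_1 − rank ∂_2 = (10 − 4) − 6 = 0, and the invariant factors of ∂_2 are all 1, so H_1 ≅ 0.
  H_2: rank ker ∂_2 − rank ∂_3 = (10 − 6) − 4 = 0, and the invariant factors of ∂_3 are all 1, so H_2 ≅ 0.
  H_3: rank ker ∂_3 − rank ∂_4 = (5 − 4) − 0 = 1, and there is no ∂_4, so H_3 ≅ Z.

H_0 ≅ Z,  H_1 = 0,  H_2 = 0,  H_3 ≅ Z.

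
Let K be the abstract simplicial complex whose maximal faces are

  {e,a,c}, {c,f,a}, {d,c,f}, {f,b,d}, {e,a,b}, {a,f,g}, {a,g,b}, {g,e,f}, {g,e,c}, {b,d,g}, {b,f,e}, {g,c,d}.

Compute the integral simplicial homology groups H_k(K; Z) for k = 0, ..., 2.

H_0 = Z,  H_1 = Z/2Z,  H_2 = 0.

Fix the vertex order a < b < c < d < e < f < g and write every simplex with vertices in increasing order. Then dim K = 2 and the simplices of K are:

  0-simplices (7): a, b, c, d, e, f, g
  1-simplices (18): ab, ac, ae, af, ag, bd, be, bf, bg, cd, ce, cf, cg, df, dg, ef, eg, fg
  2-simplices (12): abe, abg, ace, acf, afg, bdf, bdg, bef, cdf, cdg, ceg, efg

giving chain groups C_0 ≅ Z^7, C_1 ≅ Z^18, C_2 ≅ Z^12.

Boundary ∂_1: C_1 → C_0 is given by ∂[p,q] = [q] − [p]. For instance
  ∂ae = e − a.
This gives a 7×18 integer matrix of rank 6; reducing to Smith normal form yields diagonal entries (1,1,1,1,1,1).

∂_2: C_2 → C_1 acts by ∂[p,q,r] = [q,r] − [p,r] + [p,q]. For instance
  ∂ace = ce − ae + ac,
  ∂bdf = df − bf + bd.
As a 18×12 matrix over Z this has rank 12, with invariant factors (1,1,1,1,1,1,1,1,1,1,1,2).

Now H_k = ker ∂_k / im ∂_{k+1}, so:

  H_0: rank C_0 − rank ∂_1 = 7 − 6 = 1, and the invariant factors of ∂_1 are all 1, so H_0 = Z.
  H_1: rank ker ∂_1 − rank ∂_2 = (18 − 6) − 12 = 0, and ∂_2 has invariant factor 2 > 1, so H_1 = Z/2Z.
  H_2: rank ker ∂_2 − rank ∂_3 = (12 − 12) − 0 = 0, and there is no ∂_3, so H_2 = 0.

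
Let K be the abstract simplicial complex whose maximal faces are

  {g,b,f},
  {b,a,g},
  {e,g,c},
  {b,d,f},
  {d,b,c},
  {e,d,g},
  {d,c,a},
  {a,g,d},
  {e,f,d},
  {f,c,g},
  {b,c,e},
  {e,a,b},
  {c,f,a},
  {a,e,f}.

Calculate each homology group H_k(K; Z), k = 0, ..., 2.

K has 7 vertices, 21 edges, 14 triangles.
rank ∂_0 = 0, rank ∂_1 = 6 ⇒ b_0 = 7 − 0 − 6 = 1; all invariant factors of ∂_1 are 1 so no torsion. So H_0 ≅ Z.
rank ∂_1 = 6, rank ∂_2 = 13 ⇒ b_1 = 21 − 6 − 13 = 2; all invariant factors of ∂_2 are 1 so no torsion. So H_1 ≅ Z^2.
rank ∂_2 = 13, rank ∂_3 = 0 ⇒ b_2 = 14 − 13 − 0 = 1. So H_2 ≅ Z.

H_0 ≅ Z,  H_1 ≅ Z^2,  H_2 ≅ Z.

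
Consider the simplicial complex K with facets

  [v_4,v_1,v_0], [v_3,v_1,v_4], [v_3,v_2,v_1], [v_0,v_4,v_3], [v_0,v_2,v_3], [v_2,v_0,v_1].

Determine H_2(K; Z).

K has 5 vertices, 9 edges, 6 triangles.
rank ∂_2 = 5, rank ∂_3 = 0 ⇒ b_2 = 6 − 5 − 0 = 1. So H_2 ≅ Z.

H_2 ≅ Z.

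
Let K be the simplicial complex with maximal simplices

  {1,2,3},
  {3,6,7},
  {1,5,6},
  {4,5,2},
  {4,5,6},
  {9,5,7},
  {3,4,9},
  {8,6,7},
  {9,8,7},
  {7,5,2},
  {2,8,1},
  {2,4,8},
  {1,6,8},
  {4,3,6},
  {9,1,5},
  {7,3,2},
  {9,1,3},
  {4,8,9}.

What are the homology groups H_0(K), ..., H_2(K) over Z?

Take the total order 1 < 2 < 3 < 4 < 5 < 6 < 7 < 8 < 9 on the vertex set. Then K (dimension 2) consists of the simplices:

  0-simplices (9): [1], [2], [3], [4], [5], [6], [7], [8], [9]
  1-simplices (27): (27 of them)
  2-simplices (18): [1,2,3], [1,2,8], [1,3,9], [1,5,6], [1,5,9], [1,6,8], [2,3,7], [2,4,5], [2,4,8], [2,5,7], [3,4,6], [3,4,9], [3,6,7], [4,5,6], [4,8,9], [5,7,9], [6,7,8], [7,8,9]

so the chain groups are C_0 ≅ Z^9, C_1 ≅ Z^27, C_2 ≅ Z^18.

∂_1: C_1 → C_0 maps an edge to its endpoints' difference, ∂[p,q] = q − p. For instance
  ∂[6,7] = [7] − [6].
The 9×27 boundary matrix has rank 8 and Smith normal form diag(1,1,1,1,1,1,1,1).

The boundary map ∂_2: C_2 → C_1 acts by ∂[p,q,r] = [q,r] − [p,r] + [p,q]. For instance
  ∂[3,4,6] = [4,6] − [3,6] + [3,4],
  ∂[5,7,9] = [7,9] − [5,9] + [5,7].
The resulting 27×18 matrix has rank 17, and its Smith normal form has invariant factors (1,1,1,1,1,1,1,1,1,1,1,1,1,1,1,1,1).

Now H_k = ker ∂_k / im ∂_{k+1}, so:

  H_0: rank C_0 − rank ∂_1 = 9 − 8 = 1, and the invariant factors of ∂_1 are all 1, so H_0 = Z.
  H_1: rank ker ∂_1 − rank ∂_2 = (27 − 8) − 17 = 2, and the invariant factors of ∂_2 are all 1, so H_1 = Z^2.
  H_2: rank ker ∂_2 − rank ∂_3 = (18 − 17) − 0 = 1, and there is no ∂_3, so H_2 = Z.

H_0 ≅ Z,  H_1 ≅ Z^2,  H_2 ≅ Z.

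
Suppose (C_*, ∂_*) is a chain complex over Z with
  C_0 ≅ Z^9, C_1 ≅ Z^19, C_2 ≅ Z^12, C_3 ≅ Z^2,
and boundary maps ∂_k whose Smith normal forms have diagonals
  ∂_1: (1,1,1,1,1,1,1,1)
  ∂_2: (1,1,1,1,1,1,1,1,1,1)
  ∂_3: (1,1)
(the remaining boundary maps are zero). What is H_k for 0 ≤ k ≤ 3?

H_0 = Z,  H_1 = Z,  H_2 = 0,  H_3 = 0.

H_0: b_0 = 9 − 0 − 8 = 1; torsion from ∂_1 factors > 1: none. So H_0 = Z.
H_1: b_1 = 19 − 8 − 10 = 1; torsion from ∂_2 factors > 1: none. So H_1 = Z.
H_2: b_2 = 12 − 10 − 2 = 0; torsion from ∂_3 factors > 1: none. So H_2 = 0.
H_3: b_3 = 2 − 2 − 0 = 0; torsion from ∂_4 factors > 1: none. So H_3 = 0.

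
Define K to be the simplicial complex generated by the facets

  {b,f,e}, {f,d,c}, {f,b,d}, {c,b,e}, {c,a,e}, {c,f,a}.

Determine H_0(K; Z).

Order the vertices as a < b < c < d < e < f. Listing each simplex with vertices in this order, K has dimension 2 with simplices:

  0-simplices (6): a, b, c, d, e, f
  1-simplices (12): ac, ae, af, bc, bd, be, bf, cd, ce, cf, df, ef
  2-simplices (6): ace, acf, bce, bdf, bef, cdf

giving chain groups C_0 ≅ Z^6, C_1 ≅ Z^12, C_2 ≅ Z^6.

∂_1: C_1 → C_0 maps an edge to its endpoints' difference, ∂[p,q] = q − p.
This gives a 6×12 integer matrix of rank 5; reducing to Smith normal form yields diagonal entries (1,1,1,1,1).

Boundary ∂_2: C_2 → C_1 acts by ∂[p,q,r] = [q,r] − [p,r] + [p,q]. For instance
  ∂ace = ce − ae + ac,
  ∂bce = ce − be + bc.
This gives a 12×6 integer matrix of rank 6; reducing to Smith normal form yields diagonal entries (1,1,1,1,1,1).

Computing H_k = (kernel of ∂_k) / (image of ∂_{k+1}):

  H_0: rank C_0 − rank ∂_1 = 6 − 5 = 1, and the invariant factors of ∂_1 are all 1, so H_0 ≅ Z.

H_0 = Z.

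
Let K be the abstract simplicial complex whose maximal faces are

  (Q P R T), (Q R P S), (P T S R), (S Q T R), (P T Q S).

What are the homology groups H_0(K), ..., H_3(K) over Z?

H_0 = Z,  H_1 = 0,  H_2 = 0,  H_3 = Z.

Order the vertices as P < Q < R < S < T. Listing each simplex with vertices in this order, K has dimension 3 with simplices:

  0-simplices (5): P, Q, R, S, T
  1-simplices (10): PQ, PR, PS, PT, QR, QS, QT, RS, RT, ST
  2-simplices (10): PQR, PQS, PQT, PRS, PRT, PST, QRS, QRT, QST, RST
  3-simplices (5): PQRS, PQRT, PQST, PRST, QRST

so the chain groups are C_0 ≅ Z^5, C_1 ≅ Z^10, C_2 ≅ Z^10, C_3 ≅ Z^5.

∂_1: C_1 → C_0 sends each edge [p,q] (with p < q) to q − p.
This gives a 5×10 integer matrix of rank 4; reducing to Smith normal form yields diagonal entries (1,1,1,1).

∂_2: C_2 → C_1 sends each 2-simplex [p,q,r] to [q,r] − [p,r] + [p,q]. For instance
  ∂PRT = RT − PT + PR,
  ∂RST = ST − RT + RS.
The resulting 10×10 matrix has rank 6, and its Smith normal form has invariant factors (1,1,1,1,1,1).

Boundary ∂_3: C_3 → C_2 sends each 3-simplex σ to the alternating sum Σ_i (−1)^i (σ with its i-th vertex removed). For instance
  ∂PQST = QST − PST + PQT − PQS,
  ∂PRST = RST − PST + PRT − PRS.
The resulting 10×5 matrix has rank 4, and its Smith normal form has invariant factors (1,1,1,1).

Reading off H_k = ker ∂_k / im ∂_{k+1}:

  H_0: rank C_0 − rank ∂_1 = 5 − 4 = 1, and the invariant factors of ∂_1 are all 1, so H_0 ≅ Z.
  H_1: rank ker ∂_1 − rank ∂_2 = (10 − 4) − 6 = 0, and the invariant factors of ∂_2 are all 1, so H_1 ≅ 0.
  H_2: rank ker ∂_2 − rank ∂_3 = (10 − 6) − 4 = 0, and the invariant factors of ∂_3 are all 1, so H_2 ≅ 0.
  H_3: rank ker ∂_3 − rank ∂_4 = (5 − 4) − 0 = 1, and there is no ∂_4, so H_3 ≅ Z.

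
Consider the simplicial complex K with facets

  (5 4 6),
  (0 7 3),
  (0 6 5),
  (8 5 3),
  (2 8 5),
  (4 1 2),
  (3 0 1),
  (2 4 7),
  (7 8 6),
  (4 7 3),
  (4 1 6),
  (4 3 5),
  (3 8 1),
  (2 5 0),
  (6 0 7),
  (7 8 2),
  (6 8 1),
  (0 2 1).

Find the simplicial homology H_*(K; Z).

H_0 ≅ Z,  H_1 ≅ Z^2,  H_2 ≅ Z.

We work with the vertex ordering 0 < 1 < 2 < 3 < 4 < 5 < 6 < 7 < 8. The simplices of K, each written with vertices in increasing order, are:

  0-simplices (9): [0], [1], [2], [3], [4], [5], [6], [7], [8]
  1-simplices (27): (27 of them)
  2-simplices (18): [0,1,2], [0,1,3], [0,2,5], [0,3,7], [0,5,6], [0,6,7], [1,2,4], [1,3,8], [1,4,6], [1,6,8], [2,4,7], [2,5,8], [2,7,8], [3,4,5], [3,4,7], [3,5,8], [4,5,6], [6,7,8]

giving chain groups C_0 ≅ Z^9, C_1 ≅ Z^27, C_2 ≅ Z^18.

The boundary map ∂_1: C_1 → C_0 is given by ∂[p,q] = [q] − [p]. For instance
  ∂[0,5] = [5] − [0].
The resulting 9×27 matrix has rank 8, and its Smith normal form has invariant factors (1,1,1,1,1,1,1,1).

Boundary ∂_2: C_2 → C_1 sends each 2-simplex [p,q,r] to [q,r] − [p,r] + [p,q]. For instance
  ∂[0,3,7] = [3,7] − [0,7] + [0,3],
  ∂[0,5,6] = [5,6] − [0,6] + [0,5].
The 27×18 boundary matrix has rank 17 and Smith normal form diag(1,1,1,1,1,1,1,1,1,1,1,1,1,1,1,1,1).

Now H_k = ker ∂_k / im ∂_{k+1}, so:

  H_0: rank C_0 − rank ∂_1 = 9 − 8 = 1, and the invariant factors of ∂_1 are all 1, so H_0 ≅ Z.
  H_1: rank ker ∂_1 − rank ∂_2 = (27 − 8) − 17 = 2, and the invariant factors of ∂_2 are all 1, so H_1 ≅ Z^2.
  H_2: rank ker ∂_2 − rank ∂_3 = (18 − 17) − 0 = 1, and there is no ∂_3, so H_2 ≅ Z.

(K is a triangulation of the torus T^2.)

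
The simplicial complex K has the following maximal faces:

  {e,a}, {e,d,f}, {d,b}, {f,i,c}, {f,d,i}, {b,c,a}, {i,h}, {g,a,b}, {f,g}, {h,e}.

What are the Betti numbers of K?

b_0 = 1, b_1 = 4, b_2 = 0.

Take the total order a < b < c < d < e < f < g < h < i on the vertex set. Then K (dimension 2) consists of the simplices:

  0-simplices (9): a, b, c, d, e, f, g, h, i
  1-simplices (17): ab, ac, ae, ag, bc, bd, bg, cf, ci, de, df, di, ef, eh, fg, fi, hi
  2-simplices (5): abc, abg, cfi, def, dfi

Hence C_0 ≅ Z^9, C_1 ≅ Z^17, C_2 ≅ Z^5.

The boundary map ∂_1: C_1 → C_0 sends each edge [p,q] (with p < q) to q − p. For instance
  ∂cf = f − c.
This gives a 9×17 integer matrix of rank 8; reducing to Smith normal form yields diagonal entries (1,1,1,1,1,1,1,1).

∂_2: C_2 → C_1 acts by ∂[p,q,r] = [q,r] − [p,r] + [p,q]. For instance
  ∂def = ef − df + de,
  ∂dfi = fi − di + df.
The resulting 17×5 matrix has rank 5, and its Smith normal form has invariant factors (1,1,1,1,1).

Reading off H_k = ker ∂_k / im ∂_{k+1}:

  H_0: rank C_0 − rank ∂_1 = 9 − 8 = 1, and the invariant factors of ∂_1 are all 1, so H_0 ≅ Z.
  H_1: rank ker ∂_1 − rank ∂_2 = (17 − 8) − 5 = 4, and the invariant factors of ∂_2 are all 1, so H_1 ≅ Z^4.
  H_2: rank ker ∂_2 − rank ∂_3 = (5 − 5) − 0 = 0, and there is no ∂_3, so H_2 ≅ 0.

Hence the Betti numbers are b_0 = 1, b_1 = 4, b_2 = 0.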